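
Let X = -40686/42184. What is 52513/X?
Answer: -1107604196/20343 ≈ -54446.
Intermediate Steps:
X = -20343/21092 (X = -40686*1/42184 = -20343/21092 ≈ -0.96449)
52513/X = 52513/(-20343/21092) = 52513*(-21092/20343) = -1107604196/20343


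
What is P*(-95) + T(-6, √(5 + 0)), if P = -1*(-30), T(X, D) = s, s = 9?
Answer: -2841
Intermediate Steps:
T(X, D) = 9
P = 30
P*(-95) + T(-6, √(5 + 0)) = 30*(-95) + 9 = -2850 + 9 = -2841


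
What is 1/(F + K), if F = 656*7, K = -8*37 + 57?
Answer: 1/4353 ≈ 0.00022973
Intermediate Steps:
K = -239 (K = -296 + 57 = -239)
F = 4592
1/(F + K) = 1/(4592 - 239) = 1/4353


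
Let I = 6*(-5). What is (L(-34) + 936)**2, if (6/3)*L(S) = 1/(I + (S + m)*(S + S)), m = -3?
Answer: 21657789286849/24720784 ≈ 8.7610e+5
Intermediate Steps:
I = -30
L(S) = 1/(2*(-30 + 2*S*(-3 + S))) (L(S) = 1/(2*(-30 + (S - 3)*(S + S))) = 1/(2*(-30 + (-3 + S)*(2*S))) = 1/(2*(-30 + 2*S*(-3 + S))))
(L(-34) + 936)**2 = (1/(4*(-15 + (-34)**2 - 3*(-34))) + 936)**2 = (1/(4*(-15 + 1156 + 102)) + 936)**2 = ((1/4)/1243 + 936)**2 = ((1/4)*(1/1243) + 936)**2 = (1/4972 + 936)**2 = (4653793/4972)**2 = 21657789286849/24720784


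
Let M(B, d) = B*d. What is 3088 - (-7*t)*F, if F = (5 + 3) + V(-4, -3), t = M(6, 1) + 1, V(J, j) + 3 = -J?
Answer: 3529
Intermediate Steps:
V(J, j) = -3 - J
t = 7 (t = 6*1 + 1 = 6 + 1 = 7)
F = 9 (F = (5 + 3) + (-3 - 1*(-4)) = 8 + (-3 + 4) = 8 + 1 = 9)
3088 - (-7*t)*F = 3088 - (-7*7)*9 = 3088 - (-49)*9 = 3088 - 1*(-441) = 3088 + 441 = 3529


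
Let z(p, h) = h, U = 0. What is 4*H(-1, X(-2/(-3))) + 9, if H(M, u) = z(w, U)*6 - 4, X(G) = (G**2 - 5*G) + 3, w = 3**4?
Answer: -7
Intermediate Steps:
w = 81
X(G) = 3 + G**2 - 5*G
H(M, u) = -4 (H(M, u) = 0*6 - 4 = 0 - 4 = -4)
4*H(-1, X(-2/(-3))) + 9 = 4*(-4) + 9 = -16 + 9 = -7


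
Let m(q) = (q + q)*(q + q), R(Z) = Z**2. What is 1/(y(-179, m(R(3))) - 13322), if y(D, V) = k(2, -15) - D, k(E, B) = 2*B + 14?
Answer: -1/13159 ≈ -7.5994e-5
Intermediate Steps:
k(E, B) = 14 + 2*B
m(q) = 4*q**2 (m(q) = (2*q)*(2*q) = 4*q**2)
y(D, V) = -16 - D (y(D, V) = (14 + 2*(-15)) - D = (14 - 30) - D = -16 - D)
1/(y(-179, m(R(3))) - 13322) = 1/((-16 - 1*(-179)) - 13322) = 1/((-16 + 179) - 13322) = 1/(163 - 13322) = 1/(-13159) = -1/13159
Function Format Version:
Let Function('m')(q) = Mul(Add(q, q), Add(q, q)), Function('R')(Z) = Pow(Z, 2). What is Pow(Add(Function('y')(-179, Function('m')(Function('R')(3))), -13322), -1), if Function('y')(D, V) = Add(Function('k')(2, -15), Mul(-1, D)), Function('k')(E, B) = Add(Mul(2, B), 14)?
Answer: Rational(-1, 13159) ≈ -7.5994e-5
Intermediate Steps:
Function('k')(E, B) = Add(14, Mul(2, B))
Function('m')(q) = Mul(4, Pow(q, 2)) (Function('m')(q) = Mul(Mul(2, q), Mul(2, q)) = Mul(4, Pow(q, 2)))
Function('y')(D, V) = Add(-16, Mul(-1, D)) (Function('y')(D, V) = Add(Add(14, Mul(2, -15)), Mul(-1, D)) = Add(Add(14, -30), Mul(-1, D)) = Add(-16, Mul(-1, D)))
Pow(Add(Function('y')(-179, Function('m')(Function('R')(3))), -13322), -1) = Pow(Add(Add(-16, Mul(-1, -179)), -13322), -1) = Pow(Add(Add(-16, 179), -13322), -1) = Pow(Add(163, -13322), -1) = Pow(-13159, -1) = Rational(-1, 13159)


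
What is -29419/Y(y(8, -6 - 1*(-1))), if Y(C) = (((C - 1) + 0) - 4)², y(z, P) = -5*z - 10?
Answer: -29419/3025 ≈ -9.7253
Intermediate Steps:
y(z, P) = -10 - 5*z
Y(C) = (-5 + C)² (Y(C) = (((-1 + C) + 0) - 4)² = ((-1 + C) - 4)² = (-5 + C)²)
-29419/Y(y(8, -6 - 1*(-1))) = -29419/(-5 + (-10 - 5*8))² = -29419/(-5 + (-10 - 40))² = -29419/(-5 - 50)² = -29419/((-55)²) = -29419/3025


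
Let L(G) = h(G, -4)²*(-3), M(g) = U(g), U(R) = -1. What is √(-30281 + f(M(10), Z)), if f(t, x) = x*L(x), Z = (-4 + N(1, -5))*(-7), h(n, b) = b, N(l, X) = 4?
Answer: I*√30281 ≈ 174.01*I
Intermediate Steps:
M(g) = -1
Z = 0 (Z = (-4 + 4)*(-7) = 0*(-7) = 0)
L(G) = -48 (L(G) = (-4)²*(-3) = 16*(-3) = -48)
f(t, x) = -48*x (f(t, x) = x*(-48) = -48*x)
√(-30281 + f(M(10), Z)) = √(-30281 - 48*0) = √(-30281 + 0) = √(-30281) = I*√30281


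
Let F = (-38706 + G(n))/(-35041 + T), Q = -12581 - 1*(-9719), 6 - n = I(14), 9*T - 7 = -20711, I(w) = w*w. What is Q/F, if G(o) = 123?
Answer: -35623738/12861 ≈ -2769.9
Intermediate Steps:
I(w) = w**2
T = -20704/9 (T = 7/9 + (1/9)*(-20711) = 7/9 - 20711/9 = -20704/9 ≈ -2300.4)
n = -190 (n = 6 - 1*14**2 = 6 - 1*196 = 6 - 196 = -190)
Q = -2862 (Q = -12581 + 9719 = -2862)
F = 347247/336073 (F = (-38706 + 123)/(-35041 - 20704/9) = -38583/(-336073/9) = -38583*(-9/336073) = 347247/336073 ≈ 1.0332)
Q/F = -2862/347247/336073 = -2862*336073/347247 = -35623738/12861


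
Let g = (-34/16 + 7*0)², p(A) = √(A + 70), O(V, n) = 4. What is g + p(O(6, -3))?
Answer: 289/64 + √74 ≈ 13.118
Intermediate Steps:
p(A) = √(70 + A)
g = 289/64 (g = (-34*1/16 + 0)² = (-17/8 + 0)² = (-17/8)² = 289/64 ≈ 4.5156)
g + p(O(6, -3)) = 289/64 + √(70 + 4) = 289/64 + √74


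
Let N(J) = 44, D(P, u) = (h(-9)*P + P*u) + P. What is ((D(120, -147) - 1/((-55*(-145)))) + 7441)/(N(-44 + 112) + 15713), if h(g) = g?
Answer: -88993026/125662075 ≈ -0.70819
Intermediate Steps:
D(P, u) = -8*P + P*u (D(P, u) = (-9*P + P*u) + P = -8*P + P*u)
((D(120, -147) - 1/((-55*(-145)))) + 7441)/(N(-44 + 112) + 15713) = ((120*(-8 - 147) - 1/((-55*(-145)))) + 7441)/(44 + 15713) = ((120*(-155) - 1/7975) + 7441)/15757 = ((-18600 - 1*1/7975) + 7441)*(1/15757) = ((-18600 - 1/7975) + 7441)*(1/15757) = (-148335001/7975 + 7441)*(1/15757) = -88993026/7975*1/15757 = -88993026/125662075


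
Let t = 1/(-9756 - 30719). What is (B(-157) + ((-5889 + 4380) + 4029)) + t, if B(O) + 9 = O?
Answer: 95278149/40475 ≈ 2354.0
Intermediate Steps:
B(O) = -9 + O
t = -1/40475 (t = 1/(-40475) = -1/40475 ≈ -2.4707e-5)
(B(-157) + ((-5889 + 4380) + 4029)) + t = ((-9 - 157) + ((-5889 + 4380) + 4029)) - 1/40475 = (-166 + (-1509 + 4029)) - 1/40475 = (-166 + 2520) - 1/40475 = 2354 - 1/40475 = 95278149/40475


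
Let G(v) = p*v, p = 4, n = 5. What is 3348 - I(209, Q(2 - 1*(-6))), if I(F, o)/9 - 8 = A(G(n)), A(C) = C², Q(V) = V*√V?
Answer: -324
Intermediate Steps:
Q(V) = V^(3/2)
G(v) = 4*v
I(F, o) = 3672 (I(F, o) = 72 + 9*(4*5)² = 72 + 9*20² = 72 + 9*400 = 72 + 3600 = 3672)
3348 - I(209, Q(2 - 1*(-6))) = 3348 - 1*3672 = 3348 - 3672 = -324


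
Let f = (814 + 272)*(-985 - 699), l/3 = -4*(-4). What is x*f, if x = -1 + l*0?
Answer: 1828824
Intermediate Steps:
l = 48 (l = 3*(-4*(-4)) = 3*16 = 48)
f = -1828824 (f = 1086*(-1684) = -1828824)
x = -1 (x = -1 + 48*0 = -1 + 0 = -1)
x*f = -1*(-1828824) = 1828824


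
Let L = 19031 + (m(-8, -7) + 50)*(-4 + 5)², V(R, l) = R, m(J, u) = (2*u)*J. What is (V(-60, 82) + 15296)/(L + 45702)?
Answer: 15236/64895 ≈ 0.23478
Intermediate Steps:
m(J, u) = 2*J*u
L = 19193 (L = 19031 + (2*(-8)*(-7) + 50)*(-4 + 5)² = 19031 + (112 + 50)*1² = 19031 + 162*1 = 19031 + 162 = 19193)
(V(-60, 82) + 15296)/(L + 45702) = (-60 + 15296)/(19193 + 45702) = 15236/64895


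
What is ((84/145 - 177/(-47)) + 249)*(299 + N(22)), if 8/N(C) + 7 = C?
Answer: 2585793388/34075 ≈ 75885.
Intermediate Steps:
N(C) = 8/(-7 + C)
((84/145 - 177/(-47)) + 249)*(299 + N(22)) = ((84/145 - 177/(-47)) + 249)*(299 + 8/(-7 + 22)) = ((84*(1/145) - 177*(-1/47)) + 249)*(299 + 8/15) = ((84/145 + 177/47) + 249)*(299 + 8*(1/15)) = (29613/6815 + 249)*(299 + 8/15) = (1726548/6815)*(4493/15) = 2585793388/34075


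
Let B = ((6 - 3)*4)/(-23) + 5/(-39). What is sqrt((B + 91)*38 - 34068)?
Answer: 2*I*sqrt(6162238407)/897 ≈ 175.03*I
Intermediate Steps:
B = -583/897 (B = (3*4)*(-1/23) + 5*(-1/39) = 12*(-1/23) - 5/39 = -12/23 - 5/39 = -583/897 ≈ -0.64994)
sqrt((B + 91)*38 - 34068) = sqrt((-583/897 + 91)*38 - 34068) = sqrt((81044/897)*38 - 34068) = sqrt(3079672/897 - 34068) = sqrt(-27479324/897) = 2*I*sqrt(6162238407)/897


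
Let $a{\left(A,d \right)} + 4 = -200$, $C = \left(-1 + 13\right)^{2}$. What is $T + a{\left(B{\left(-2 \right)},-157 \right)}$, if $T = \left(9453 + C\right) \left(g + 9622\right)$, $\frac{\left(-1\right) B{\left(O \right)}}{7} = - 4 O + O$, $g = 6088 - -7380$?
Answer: $221594526$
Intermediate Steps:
$g = 13468$ ($g = 6088 + 7380 = 13468$)
$C = 144$ ($C = 12^{2} = 144$)
$B{\left(O \right)} = 21 O$ ($B{\left(O \right)} = - 7 \left(- 4 O + O\right) = - 7 \left(- 3 O\right) = 21 O$)
$a{\left(A,d \right)} = -204$ ($a{\left(A,d \right)} = -4 - 200 = -204$)
$T = 221594730$ ($T = \left(9453 + 144\right) \left(13468 + 9622\right) = 9597 \cdot 23090 = 221594730$)
$T + a{\left(B{\left(-2 \right)},-157 \right)} = 221594730 - 204 = 221594526$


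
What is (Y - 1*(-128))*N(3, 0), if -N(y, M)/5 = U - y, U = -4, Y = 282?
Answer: 14350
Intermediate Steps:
N(y, M) = 20 + 5*y (N(y, M) = -5*(-4 - y) = 20 + 5*y)
(Y - 1*(-128))*N(3, 0) = (282 - 1*(-128))*(20 + 5*3) = (282 + 128)*(20 + 15) = 410*35 = 14350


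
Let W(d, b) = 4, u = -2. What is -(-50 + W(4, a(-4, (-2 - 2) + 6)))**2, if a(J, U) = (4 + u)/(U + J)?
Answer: -2116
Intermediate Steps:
a(J, U) = 2/(J + U) (a(J, U) = (4 - 2)/(U + J) = 2/(J + U))
-(-50 + W(4, a(-4, (-2 - 2) + 6)))**2 = -(-50 + 4)**2 = -1*(-46)**2 = -1*2116 = -2116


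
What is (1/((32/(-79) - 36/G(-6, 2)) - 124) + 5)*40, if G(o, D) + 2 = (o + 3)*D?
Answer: 756536/3789 ≈ 199.67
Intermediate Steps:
G(o, D) = -2 + D*(3 + o) (G(o, D) = -2 + (o + 3)*D = -2 + (3 + o)*D = -2 + D*(3 + o))
(1/((32/(-79) - 36/G(-6, 2)) - 124) + 5)*40 = (1/((32/(-79) - 36/(-2 + 3*2 + 2*(-6))) - 124) + 5)*40 = (1/((32*(-1/79) - 36/(-2 + 6 - 12)) - 124) + 5)*40 = (1/((-32/79 - 36/(-8)) - 124) + 5)*40 = (1/((-32/79 - 36*(-⅛)) - 124) + 5)*40 = (1/((-32/79 + 9/2) - 124) + 5)*40 = (1/(647/158 - 124) + 5)*40 = (1/(-18945/158) + 5)*40 = (-158/18945 + 5)*40 = (94567/18945)*40 = 756536/3789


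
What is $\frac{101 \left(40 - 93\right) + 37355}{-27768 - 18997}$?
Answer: $- \frac{32002}{46765} \approx -0.68431$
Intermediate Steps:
$\frac{101 \left(40 - 93\right) + 37355}{-27768 - 18997} = \frac{101 \left(-53\right) + 37355}{-46765} = \left(-5353 + 37355\right) \left(- \frac{1}{46765}\right) = 32002 \left(- \frac{1}{46765}\right) = - \frac{32002}{46765}$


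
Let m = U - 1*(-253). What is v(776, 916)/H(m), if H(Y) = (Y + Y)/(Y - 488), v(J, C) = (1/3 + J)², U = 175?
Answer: -27121205/642 ≈ -42245.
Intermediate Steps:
m = 428 (m = 175 - 1*(-253) = 175 + 253 = 428)
v(J, C) = (⅓ + J)²
H(Y) = 2*Y/(-488 + Y) (H(Y) = (2*Y)/(-488 + Y) = 2*Y/(-488 + Y))
v(776, 916)/H(m) = ((1 + 3*776)²/9)/((2*428/(-488 + 428))) = ((1 + 2328)²/9)/((2*428/(-60))) = ((⅑)*2329²)/((2*428*(-1/60))) = ((⅑)*5424241)/(-214/15) = (5424241/9)*(-15/214) = -27121205/642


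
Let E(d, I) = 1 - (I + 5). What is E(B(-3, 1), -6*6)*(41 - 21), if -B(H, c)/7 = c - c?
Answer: 640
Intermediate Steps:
B(H, c) = 0 (B(H, c) = -7*(c - c) = -7*0 = 0)
E(d, I) = -4 - I (E(d, I) = 1 - (5 + I) = 1 + (-5 - I) = -4 - I)
E(B(-3, 1), -6*6)*(41 - 21) = (-4 - (-6)*6)*(41 - 21) = (-4 - 1*(-36))*20 = (-4 + 36)*20 = 32*20 = 640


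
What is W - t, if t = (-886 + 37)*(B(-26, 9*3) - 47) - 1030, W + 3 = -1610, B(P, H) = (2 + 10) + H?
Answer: -7375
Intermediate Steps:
B(P, H) = 12 + H
W = -1613 (W = -3 - 1610 = -1613)
t = 5762 (t = (-886 + 37)*((12 + 9*3) - 47) - 1030 = -849*((12 + 27) - 47) - 1030 = -849*(39 - 47) - 1030 = -849*(-8) - 1030 = 6792 - 1030 = 5762)
W - t = -1613 - 1*5762 = -1613 - 5762 = -7375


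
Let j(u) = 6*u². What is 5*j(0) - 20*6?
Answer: -120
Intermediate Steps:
5*j(0) - 20*6 = 5*(6*0²) - 20*6 = 5*(6*0) - 120 = 5*0 - 120 = 0 - 120 = -120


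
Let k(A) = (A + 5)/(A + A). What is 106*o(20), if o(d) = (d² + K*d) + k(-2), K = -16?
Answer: 16801/2 ≈ 8400.5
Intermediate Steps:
k(A) = (5 + A)/(2*A) (k(A) = (5 + A)/((2*A)) = (5 + A)*(1/(2*A)) = (5 + A)/(2*A))
o(d) = -¾ + d² - 16*d (o(d) = (d² - 16*d) + (½)*(5 - 2)/(-2) = (d² - 16*d) + (½)*(-½)*3 = (d² - 16*d) - ¾ = -¾ + d² - 16*d)
106*o(20) = 106*(-¾ + 20² - 16*20) = 106*(-¾ + 400 - 320) = 106*(317/4) = 16801/2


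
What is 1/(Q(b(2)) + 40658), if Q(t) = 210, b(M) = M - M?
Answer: 1/40868 ≈ 2.4469e-5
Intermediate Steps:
b(M) = 0
1/(Q(b(2)) + 40658) = 1/(210 + 40658) = 1/40868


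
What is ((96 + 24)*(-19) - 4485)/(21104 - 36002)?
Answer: 2255/4966 ≈ 0.45409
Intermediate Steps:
((96 + 24)*(-19) - 4485)/(21104 - 36002) = (120*(-19) - 4485)/(-14898) = (-2280 - 4485)*(-1/14898) = -6765*(-1/14898) = 2255/4966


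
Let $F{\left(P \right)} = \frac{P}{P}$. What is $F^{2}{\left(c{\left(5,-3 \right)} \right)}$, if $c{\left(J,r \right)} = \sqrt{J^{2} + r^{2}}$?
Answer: $1$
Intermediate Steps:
$F{\left(P \right)} = 1$
$F^{2}{\left(c{\left(5,-3 \right)} \right)} = 1^{2} = 1$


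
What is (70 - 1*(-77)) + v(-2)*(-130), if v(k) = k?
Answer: 407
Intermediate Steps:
(70 - 1*(-77)) + v(-2)*(-130) = (70 - 1*(-77)) - 2*(-130) = (70 + 77) + 260 = 147 + 260 = 407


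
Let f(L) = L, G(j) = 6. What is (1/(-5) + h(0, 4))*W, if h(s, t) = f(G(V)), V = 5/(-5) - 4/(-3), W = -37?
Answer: -1073/5 ≈ -214.60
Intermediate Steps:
V = ⅓ (V = 5*(-⅕) - 4*(-⅓) = -1 + 4/3 = ⅓ ≈ 0.33333)
h(s, t) = 6
(1/(-5) + h(0, 4))*W = (1/(-5) + 6)*(-37) = (-⅕ + 6)*(-37) = (29/5)*(-37) = -1073/5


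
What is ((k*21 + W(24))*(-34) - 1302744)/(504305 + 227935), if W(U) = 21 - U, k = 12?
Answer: -14569/8136 ≈ -1.7907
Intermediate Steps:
((k*21 + W(24))*(-34) - 1302744)/(504305 + 227935) = ((12*21 + (21 - 1*24))*(-34) - 1302744)/(504305 + 227935) = ((252 + (21 - 24))*(-34) - 1302744)/732240 = ((252 - 3)*(-34) - 1302744)*(1/732240) = (249*(-34) - 1302744)*(1/732240) = (-8466 - 1302744)*(1/732240) = -1311210*1/732240 = -14569/8136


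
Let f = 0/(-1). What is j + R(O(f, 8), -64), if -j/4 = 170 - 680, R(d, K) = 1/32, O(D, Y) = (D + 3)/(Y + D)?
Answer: 65281/32 ≈ 2040.0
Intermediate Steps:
f = 0 (f = 0*(-1) = 0)
O(D, Y) = (3 + D)/(D + Y)
R(d, K) = 1/32
j = 2040 (j = -4*(170 - 680) = -4*(-510) = 2040)
j + R(O(f, 8), -64) = 2040 + 1/32 = 65281/32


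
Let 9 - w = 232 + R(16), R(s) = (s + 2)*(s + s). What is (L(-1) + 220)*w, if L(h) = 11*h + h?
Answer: -166192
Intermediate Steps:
L(h) = 12*h
R(s) = 2*s*(2 + s) (R(s) = (2 + s)*(2*s) = 2*s*(2 + s))
w = -799 (w = 9 - (232 + 2*16*(2 + 16)) = 9 - (232 + 2*16*18) = 9 - (232 + 576) = 9 - 1*808 = 9 - 808 = -799)
(L(-1) + 220)*w = (12*(-1) + 220)*(-799) = (-12 + 220)*(-799) = 208*(-799) = -166192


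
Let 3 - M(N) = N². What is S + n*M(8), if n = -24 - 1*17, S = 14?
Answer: 2515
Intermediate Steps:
n = -41 (n = -24 - 17 = -41)
M(N) = 3 - N²
S + n*M(8) = 14 - 41*(3 - 1*8²) = 14 - 41*(3 - 1*64) = 14 - 41*(3 - 64) = 14 - 41*(-61) = 14 + 2501 = 2515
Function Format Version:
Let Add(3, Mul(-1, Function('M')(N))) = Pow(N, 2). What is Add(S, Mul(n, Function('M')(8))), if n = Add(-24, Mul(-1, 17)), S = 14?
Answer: 2515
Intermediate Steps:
n = -41 (n = Add(-24, -17) = -41)
Function('M')(N) = Add(3, Mul(-1, Pow(N, 2)))
Add(S, Mul(n, Function('M')(8))) = Add(14, Mul(-41, Add(3, Mul(-1, Pow(8, 2))))) = Add(14, Mul(-41, Add(3, Mul(-1, 64)))) = Add(14, Mul(-41, Add(3, -64))) = Add(14, Mul(-41, -61)) = Add(14, 2501) = 2515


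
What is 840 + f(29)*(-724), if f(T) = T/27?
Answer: 1684/27 ≈ 62.370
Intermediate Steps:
f(T) = T/27 (f(T) = T*(1/27) = T/27)
840 + f(29)*(-724) = 840 + ((1/27)*29)*(-724) = 840 + (29/27)*(-724) = 840 - 20996/27 = 1684/27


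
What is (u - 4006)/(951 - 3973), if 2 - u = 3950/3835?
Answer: 1535929/1158937 ≈ 1.3253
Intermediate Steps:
u = 744/767 (u = 2 - 3950/3835 = 2 - 1*790/767 = 2 - 790/767 = 744/767 ≈ 0.97001)
(u - 4006)/(951 - 3973) = (744/767 - 4006)/(951 - 3973) = -3071858/767/(-3022) = -3071858/767*(-1/3022) = 1535929/1158937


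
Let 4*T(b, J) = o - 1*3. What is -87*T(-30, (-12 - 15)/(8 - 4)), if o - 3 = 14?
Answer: -609/2 ≈ -304.50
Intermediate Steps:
o = 17 (o = 3 + 14 = 17)
T(b, J) = 7/2 (T(b, J) = (17 - 1*3)/4 = (17 - 3)/4 = (¼)*14 = 7/2)
-87*T(-30, (-12 - 15)/(8 - 4)) = -87*7/2 = -609/2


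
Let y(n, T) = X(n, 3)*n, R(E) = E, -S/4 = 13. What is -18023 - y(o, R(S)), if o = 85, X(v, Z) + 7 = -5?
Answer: -17003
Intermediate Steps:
S = -52 (S = -4*13 = -52)
X(v, Z) = -12 (X(v, Z) = -7 - 5 = -12)
y(n, T) = -12*n
-18023 - y(o, R(S)) = -18023 - (-12)*85 = -18023 - 1*(-1020) = -18023 + 1020 = -17003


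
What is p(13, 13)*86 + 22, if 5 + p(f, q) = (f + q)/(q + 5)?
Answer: -2554/9 ≈ -283.78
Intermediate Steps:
p(f, q) = -5 + (f + q)/(5 + q) (p(f, q) = -5 + (f + q)/(q + 5) = -5 + (f + q)/(5 + q))
p(13, 13)*86 + 22 = ((-25 + 13 - 4*13)/(5 + 13))*86 + 22 = ((-25 + 13 - 52)/18)*86 + 22 = ((1/18)*(-64))*86 + 22 = -32/9*86 + 22 = -2752/9 + 22 = -2554/9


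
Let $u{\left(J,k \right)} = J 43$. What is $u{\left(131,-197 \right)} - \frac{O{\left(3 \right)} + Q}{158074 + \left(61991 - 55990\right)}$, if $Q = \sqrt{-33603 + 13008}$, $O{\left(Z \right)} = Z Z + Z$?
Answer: $\frac{924234463}{164075} - \frac{i \sqrt{20595}}{164075} \approx 5633.0 - 0.00087466 i$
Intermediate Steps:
$O{\left(Z \right)} = Z + Z^{2}$ ($O{\left(Z \right)} = Z^{2} + Z = Z + Z^{2}$)
$Q = i \sqrt{20595}$ ($Q = \sqrt{-20595} = i \sqrt{20595} \approx 143.51 i$)
$u{\left(J,k \right)} = 43 J$
$u{\left(131,-197 \right)} - \frac{O{\left(3 \right)} + Q}{158074 + \left(61991 - 55990\right)} = 43 \cdot 131 - \frac{3 \left(1 + 3\right) + i \sqrt{20595}}{158074 + \left(61991 - 55990\right)} = 5633 - \frac{3 \cdot 4 + i \sqrt{20595}}{158074 + \left(61991 - 55990\right)} = 5633 - \frac{12 + i \sqrt{20595}}{158074 + 6001} = 5633 - \frac{12 + i \sqrt{20595}}{164075} = 5633 - \left(12 + i \sqrt{20595}\right) \frac{1}{164075} = 5633 - \left(\frac{12}{164075} + \frac{i \sqrt{20595}}{164075}\right) = \frac{924234463}{164075} - \frac{i \sqrt{20595}}{164075}$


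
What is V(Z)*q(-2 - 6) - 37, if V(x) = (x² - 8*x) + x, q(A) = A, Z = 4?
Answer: 59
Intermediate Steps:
V(x) = x² - 7*x
V(Z)*q(-2 - 6) - 37 = (4*(-7 + 4))*(-2 - 6) - 37 = (4*(-3))*(-8) - 37 = -12*(-8) - 37 = 96 - 37 = 59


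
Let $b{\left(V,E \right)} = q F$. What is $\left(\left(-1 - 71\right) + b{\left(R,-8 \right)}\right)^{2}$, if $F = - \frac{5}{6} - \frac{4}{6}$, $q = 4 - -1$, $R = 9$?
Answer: $\frac{25281}{4} \approx 6320.3$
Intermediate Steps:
$q = 5$ ($q = 4 + 1 = 5$)
$F = - \frac{3}{2}$ ($F = \left(-5\right) \frac{1}{6} - \frac{2}{3} = - \frac{5}{6} - \frac{2}{3} = - \frac{3}{2} \approx -1.5$)
$b{\left(V,E \right)} = - \frac{15}{2}$ ($b{\left(V,E \right)} = 5 \left(- \frac{3}{2}\right) = - \frac{15}{2}$)
$\left(\left(-1 - 71\right) + b{\left(R,-8 \right)}\right)^{2} = \left(\left(-1 - 71\right) - \frac{15}{2}\right)^{2} = \left(-72 - \frac{15}{2}\right)^{2} = \left(- \frac{159}{2}\right)^{2} = \frac{25281}{4}$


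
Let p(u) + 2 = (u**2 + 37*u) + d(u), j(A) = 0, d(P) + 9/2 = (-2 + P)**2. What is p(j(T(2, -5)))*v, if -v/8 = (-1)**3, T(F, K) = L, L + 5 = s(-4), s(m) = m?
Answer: -20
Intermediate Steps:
d(P) = -9/2 + (-2 + P)**2
L = -9 (L = -5 - 4 = -9)
T(F, K) = -9
p(u) = -13/2 + u**2 + (-2 + u)**2 + 37*u (p(u) = -2 + ((u**2 + 37*u) + (-9/2 + (-2 + u)**2)) = -2 + (-9/2 + u**2 + (-2 + u)**2 + 37*u) = -13/2 + u**2 + (-2 + u)**2 + 37*u)
v = 8 (v = -8*(-1)**3 = -8*(-1) = 8)
p(j(T(2, -5)))*v = (-5/2 + 2*0**2 + 33*0)*8 = (-5/2 + 2*0 + 0)*8 = (-5/2 + 0 + 0)*8 = -5/2*8 = -20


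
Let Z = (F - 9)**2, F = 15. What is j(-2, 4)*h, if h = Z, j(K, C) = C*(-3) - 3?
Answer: -540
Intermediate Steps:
j(K, C) = -3 - 3*C (j(K, C) = -3*C - 3 = -3 - 3*C)
Z = 36 (Z = (15 - 9)**2 = 6**2 = 36)
h = 36
j(-2, 4)*h = (-3 - 3*4)*36 = (-3 - 12)*36 = -15*36 = -540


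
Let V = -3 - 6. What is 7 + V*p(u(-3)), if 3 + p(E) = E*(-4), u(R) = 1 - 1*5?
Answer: -110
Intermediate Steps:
u(R) = -4 (u(R) = 1 - 5 = -4)
V = -9
p(E) = -3 - 4*E (p(E) = -3 + E*(-4) = -3 - 4*E)
7 + V*p(u(-3)) = 7 - 9*(-3 - 4*(-4)) = 7 - 9*(-3 + 16) = 7 - 9*13 = 7 - 117 = -110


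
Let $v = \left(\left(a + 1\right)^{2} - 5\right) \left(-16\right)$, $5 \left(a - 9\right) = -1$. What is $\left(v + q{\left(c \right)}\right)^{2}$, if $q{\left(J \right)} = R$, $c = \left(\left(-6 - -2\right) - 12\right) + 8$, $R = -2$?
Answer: $\frac{1329769156}{625} \approx 2.1276 \cdot 10^{6}$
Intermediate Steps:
$a = \frac{44}{5}$ ($a = 9 + \frac{1}{5} \left(-1\right) = 9 - \frac{1}{5} = \frac{44}{5} \approx 8.8$)
$v = - \frac{36416}{25}$ ($v = \left(\left(\frac{44}{5} + 1\right)^{2} - 5\right) \left(-16\right) = \left(\left(\frac{49}{5}\right)^{2} - 5\right) \left(-16\right) = \left(\frac{2401}{25} - 5\right) \left(-16\right) = \frac{2276}{25} \left(-16\right) = - \frac{36416}{25} \approx -1456.6$)
$c = -8$ ($c = \left(\left(-6 + 2\right) - 12\right) + 8 = \left(-4 - 12\right) + 8 = -16 + 8 = -8$)
$q{\left(J \right)} = -2$
$\left(v + q{\left(c \right)}\right)^{2} = \left(- \frac{36416}{25} - 2\right)^{2} = \left(- \frac{36466}{25}\right)^{2} = \frac{1329769156}{625}$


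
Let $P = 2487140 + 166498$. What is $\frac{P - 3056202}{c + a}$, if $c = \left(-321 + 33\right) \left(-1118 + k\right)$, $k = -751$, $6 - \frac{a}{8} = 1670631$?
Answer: $\frac{33547}{1068894} \approx 0.031385$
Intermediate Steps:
$a = -13365000$ ($a = 48 - 13365048 = -13365000$)
$P = 2653638$
$c = 538272$ ($c = \left(-321 + 33\right) \left(-1118 - 751\right) = \left(-288\right) \left(-1869\right) = 538272$)
$\frac{P - 3056202}{c + a} = \frac{2653638 - 3056202}{538272 - 13365000} = - \frac{402564}{-12826728} = \left(-402564\right) \left(- \frac{1}{12826728}\right) = \frac{33547}{1068894}$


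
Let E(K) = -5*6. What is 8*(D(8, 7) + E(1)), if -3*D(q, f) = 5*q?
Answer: -1040/3 ≈ -346.67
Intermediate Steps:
D(q, f) = -5*q/3
E(K) = -30
8*(D(8, 7) + E(1)) = 8*(-5/3*8 - 30) = 8*(-40/3 - 30) = 8*(-130/3) = -1040/3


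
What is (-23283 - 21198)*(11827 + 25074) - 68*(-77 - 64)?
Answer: -1641383793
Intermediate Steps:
(-23283 - 21198)*(11827 + 25074) - 68*(-77 - 64) = -44481*36901 - 68*(-141) = -1641393381 - 1*(-9588) = -1641393381 + 9588 = -1641383793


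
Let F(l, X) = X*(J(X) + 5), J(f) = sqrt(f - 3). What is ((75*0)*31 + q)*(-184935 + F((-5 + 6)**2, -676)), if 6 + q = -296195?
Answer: 55779091315 + 200231876*I*sqrt(679) ≈ 5.5779e+10 + 5.2176e+9*I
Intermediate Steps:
q = -296201 (q = -6 - 296195 = -296201)
J(f) = sqrt(-3 + f)
F(l, X) = X*(5 + sqrt(-3 + X)) (F(l, X) = X*(sqrt(-3 + X) + 5) = X*(5 + sqrt(-3 + X)))
((75*0)*31 + q)*(-184935 + F((-5 + 6)**2, -676)) = ((75*0)*31 - 296201)*(-184935 - 676*(5 + sqrt(-3 - 676))) = (0*31 - 296201)*(-184935 - 676*(5 + sqrt(-679))) = (0 - 296201)*(-184935 - 676*(5 + I*sqrt(679))) = -296201*(-184935 + (-3380 - 676*I*sqrt(679))) = -296201*(-188315 - 676*I*sqrt(679)) = 55779091315 + 200231876*I*sqrt(679)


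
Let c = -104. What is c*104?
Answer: -10816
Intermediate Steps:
c*104 = -104*104 = -10816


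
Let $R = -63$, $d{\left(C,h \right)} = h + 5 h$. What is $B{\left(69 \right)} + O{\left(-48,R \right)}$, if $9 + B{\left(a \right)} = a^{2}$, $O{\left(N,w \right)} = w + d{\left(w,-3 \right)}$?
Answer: $4671$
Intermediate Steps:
$d{\left(C,h \right)} = 6 h$
$O{\left(N,w \right)} = -18 + w$ ($O{\left(N,w \right)} = w + 6 \left(-3\right) = w - 18 = -18 + w$)
$B{\left(a \right)} = -9 + a^{2}$
$B{\left(69 \right)} + O{\left(-48,R \right)} = \left(-9 + 69^{2}\right) - 81 = \left(-9 + 4761\right) - 81 = 4752 - 81 = 4671$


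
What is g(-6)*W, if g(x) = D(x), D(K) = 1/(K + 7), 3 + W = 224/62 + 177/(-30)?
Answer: -1639/310 ≈ -5.2871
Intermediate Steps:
W = -1639/310 (W = -3 + (224/62 + 177/(-30)) = -3 + (224*(1/62) + 177*(-1/30)) = -3 + (112/31 - 59/10) = -3 - 709/310 = -1639/310 ≈ -5.2871)
D(K) = 1/(7 + K)
g(x) = 1/(7 + x)
g(-6)*W = -1639/310/(7 - 6) = -1639/310/1 = 1*(-1639/310) = -1639/310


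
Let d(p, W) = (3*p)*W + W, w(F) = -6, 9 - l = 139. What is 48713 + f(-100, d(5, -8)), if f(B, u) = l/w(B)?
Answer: 146204/3 ≈ 48735.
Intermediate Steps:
l = -130 (l = 9 - 1*139 = 9 - 139 = -130)
d(p, W) = W + 3*W*p (d(p, W) = 3*W*p + W = W + 3*W*p)
f(B, u) = 65/3 (f(B, u) = -130/(-6) = -130*(-1/6) = 65/3)
48713 + f(-100, d(5, -8)) = 48713 + 65/3 = 146204/3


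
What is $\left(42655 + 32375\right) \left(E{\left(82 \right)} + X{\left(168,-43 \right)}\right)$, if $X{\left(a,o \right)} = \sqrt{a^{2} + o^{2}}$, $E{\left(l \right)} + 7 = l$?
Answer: $5627250 + 75030 \sqrt{30073} \approx 1.8639 \cdot 10^{7}$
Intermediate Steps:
$E{\left(l \right)} = -7 + l$
$\left(42655 + 32375\right) \left(E{\left(82 \right)} + X{\left(168,-43 \right)}\right) = \left(42655 + 32375\right) \left(\left(-7 + 82\right) + \sqrt{168^{2} + \left(-43\right)^{2}}\right) = 75030 \left(75 + \sqrt{28224 + 1849}\right) = 75030 \left(75 + \sqrt{30073}\right) = 5627250 + 75030 \sqrt{30073}$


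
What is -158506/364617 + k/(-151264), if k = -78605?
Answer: 161533369/1901842272 ≈ 0.084935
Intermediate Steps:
-158506/364617 + k/(-151264) = -158506/364617 - 78605/(-151264) = -158506*1/364617 - 78605*(-1/151264) = -158506/364617 + 78605/151264 = 161533369/1901842272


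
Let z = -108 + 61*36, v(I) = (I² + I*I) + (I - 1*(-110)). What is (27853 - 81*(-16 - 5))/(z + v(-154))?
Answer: 2111/3534 ≈ 0.59734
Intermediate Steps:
v(I) = 110 + I + 2*I² (v(I) = (I² + I²) + (I + 110) = 2*I² + (110 + I) = 110 + I + 2*I²)
z = 2088 (z = -108 + 2196 = 2088)
(27853 - 81*(-16 - 5))/(z + v(-154)) = (27853 - 81*(-16 - 5))/(2088 + (110 - 154 + 2*(-154)²)) = (27853 - 81*(-21))/(2088 + (110 - 154 + 2*23716)) = (27853 + 1701)/(2088 + (110 - 154 + 47432)) = 29554/(2088 + 47388) = 29554/49476 = 29554*(1/49476) = 2111/3534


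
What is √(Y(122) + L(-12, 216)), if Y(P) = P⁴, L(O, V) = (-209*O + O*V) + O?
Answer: 4*√13845835 ≈ 14884.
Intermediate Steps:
L(O, V) = -208*O + O*V
√(Y(122) + L(-12, 216)) = √(122⁴ - 12*(-208 + 216)) = √(221533456 - 12*8) = √(221533456 - 96) = √221533360 = 4*√13845835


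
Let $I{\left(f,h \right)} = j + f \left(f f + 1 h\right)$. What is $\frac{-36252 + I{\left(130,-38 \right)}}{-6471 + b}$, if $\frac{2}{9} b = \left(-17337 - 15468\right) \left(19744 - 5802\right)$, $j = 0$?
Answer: $- \frac{1077904}{1029079683} \approx -0.0010474$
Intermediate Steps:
$b = -2058152895$ ($b = \frac{9 \left(-17337 - 15468\right) \left(19744 - 5802\right)}{2} = \frac{9 \left(\left(-32805\right) 13942\right)}{2} = \frac{9}{2} \left(-457367310\right) = -2058152895$)
$I{\left(f,h \right)} = f \left(h + f^{2}\right)$ ($I{\left(f,h \right)} = 0 + f \left(f f + 1 h\right) = 0 + f \left(f^{2} + h\right) = 0 + f \left(h + f^{2}\right) = f \left(h + f^{2}\right)$)
$\frac{-36252 + I{\left(130,-38 \right)}}{-6471 + b} = \frac{-36252 + 130 \left(-38 + 130^{2}\right)}{-6471 - 2058152895} = \frac{-36252 + 130 \left(-38 + 16900\right)}{-2058159366} = \left(-36252 + 130 \cdot 16862\right) \left(- \frac{1}{2058159366}\right) = \left(-36252 + 2192060\right) \left(- \frac{1}{2058159366}\right) = 2155808 \left(- \frac{1}{2058159366}\right) = - \frac{1077904}{1029079683}$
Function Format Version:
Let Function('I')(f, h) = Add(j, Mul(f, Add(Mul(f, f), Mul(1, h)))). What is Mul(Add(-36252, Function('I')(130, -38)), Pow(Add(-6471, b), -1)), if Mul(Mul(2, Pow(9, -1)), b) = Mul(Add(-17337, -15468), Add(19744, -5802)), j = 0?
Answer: Rational(-1077904, 1029079683) ≈ -0.0010474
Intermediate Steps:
b = -2058152895 (b = Mul(Rational(9, 2), Mul(Add(-17337, -15468), Add(19744, -5802))) = Mul(Rational(9, 2), Mul(-32805, 13942)) = Mul(Rational(9, 2), -457367310) = -2058152895)
Function('I')(f, h) = Mul(f, Add(h, Pow(f, 2))) (Function('I')(f, h) = Add(0, Mul(f, Add(Mul(f, f), Mul(1, h)))) = Add(0, Mul(f, Add(Pow(f, 2), h))) = Add(0, Mul(f, Add(h, Pow(f, 2)))) = Mul(f, Add(h, Pow(f, 2))))
Mul(Add(-36252, Function('I')(130, -38)), Pow(Add(-6471, b), -1)) = Mul(Add(-36252, Mul(130, Add(-38, Pow(130, 2)))), Pow(Add(-6471, -2058152895), -1)) = Mul(Add(-36252, Mul(130, Add(-38, 16900))), Pow(-2058159366, -1)) = Mul(Add(-36252, Mul(130, 16862)), Rational(-1, 2058159366)) = Mul(Add(-36252, 2192060), Rational(-1, 2058159366)) = Mul(2155808, Rational(-1, 2058159366)) = Rational(-1077904, 1029079683)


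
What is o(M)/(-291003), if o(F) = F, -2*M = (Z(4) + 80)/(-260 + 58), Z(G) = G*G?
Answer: -8/9797101 ≈ -8.1657e-7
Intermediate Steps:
Z(G) = G²
M = 24/101 (M = -(4² + 80)/(2*(-260 + 58)) = -(16 + 80)/(2*(-202)) = -48*(-1)/202 = -½*(-48/101) = 24/101 ≈ 0.23762)
o(M)/(-291003) = (24/101)/(-291003) = (24/101)*(-1/291003) = -8/9797101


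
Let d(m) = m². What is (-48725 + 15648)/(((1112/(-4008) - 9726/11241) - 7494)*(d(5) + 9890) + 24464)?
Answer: 6899299891/15495605117943 ≈ 0.00044524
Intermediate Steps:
(-48725 + 15648)/(((1112/(-4008) - 9726/11241) - 7494)*(d(5) + 9890) + 24464) = (-48725 + 15648)/(((1112/(-4008) - 9726/11241) - 7494)*(5² + 9890) + 24464) = -33077/(((1112*(-1/4008) - 9726*1/11241) - 7494)*(25 + 9890) + 24464) = -33077/(((-139/501 - 3242/3747) - 7494)*9915 + 24464) = -33077/((-715025/625749 - 7494)*9915 + 24464) = -33077/(-4690078031/625749*9915 + 24464) = -33077/(-15500707892455/208583 + 24464) = -33077/(-15495605117943/208583) = -33077*(-208583/15495605117943) = 6899299891/15495605117943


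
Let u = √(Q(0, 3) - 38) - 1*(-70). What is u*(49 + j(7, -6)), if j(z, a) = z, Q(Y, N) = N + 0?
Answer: 3920 + 56*I*√35 ≈ 3920.0 + 331.3*I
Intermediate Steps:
Q(Y, N) = N
u = 70 + I*√35 (u = √(3 - 38) - 1*(-70) = √(-35) + 70 = I*√35 + 70 = 70 + I*√35 ≈ 70.0 + 5.9161*I)
u*(49 + j(7, -6)) = (70 + I*√35)*(49 + 7) = (70 + I*√35)*56 = 3920 + 56*I*√35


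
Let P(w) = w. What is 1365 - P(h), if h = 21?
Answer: 1344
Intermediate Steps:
1365 - P(h) = 1365 - 1*21 = 1365 - 21 = 1344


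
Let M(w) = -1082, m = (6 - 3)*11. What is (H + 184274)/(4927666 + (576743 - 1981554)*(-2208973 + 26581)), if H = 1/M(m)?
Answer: 199384467/3317253179255396 ≈ 6.0105e-8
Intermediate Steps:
m = 33 (m = 3*11 = 33)
H = -1/1082 (H = 1/(-1082) = -1/1082 ≈ -0.00092421)
(H + 184274)/(4927666 + (576743 - 1981554)*(-2208973 + 26581)) = (-1/1082 + 184274)/(4927666 + (576743 - 1981554)*(-2208973 + 26581)) = 199384467/(1082*(4927666 - 1404811*(-2182392))) = 199384467/(1082*(4927666 + 3065848287912)) = (199384467/1082)/3065853215578 = (199384467/1082)*(1/3065853215578) = 199384467/3317253179255396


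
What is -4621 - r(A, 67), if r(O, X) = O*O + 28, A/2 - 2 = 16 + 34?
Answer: -15465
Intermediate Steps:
A = 104 (A = 4 + 2*(16 + 34) = 4 + 2*50 = 4 + 100 = 104)
r(O, X) = 28 + O² (r(O, X) = O² + 28 = 28 + O²)
-4621 - r(A, 67) = -4621 - (28 + 104²) = -4621 - (28 + 10816) = -4621 - 1*10844 = -4621 - 10844 = -15465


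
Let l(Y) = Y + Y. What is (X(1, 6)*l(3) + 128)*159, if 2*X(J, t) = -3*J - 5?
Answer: 16536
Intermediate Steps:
X(J, t) = -5/2 - 3*J/2 (X(J, t) = (-3*J - 5)/2 = (-5 - 3*J)/2 = -5/2 - 3*J/2)
l(Y) = 2*Y
(X(1, 6)*l(3) + 128)*159 = ((-5/2 - 3/2*1)*(2*3) + 128)*159 = ((-5/2 - 3/2)*6 + 128)*159 = (-4*6 + 128)*159 = (-24 + 128)*159 = 104*159 = 16536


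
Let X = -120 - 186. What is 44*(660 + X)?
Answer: 15576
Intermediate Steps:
X = -306
44*(660 + X) = 44*(660 - 306) = 44*354 = 15576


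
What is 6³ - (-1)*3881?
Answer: 4097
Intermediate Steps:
6³ - (-1)*3881 = 216 - 1*(-3881) = 216 + 3881 = 4097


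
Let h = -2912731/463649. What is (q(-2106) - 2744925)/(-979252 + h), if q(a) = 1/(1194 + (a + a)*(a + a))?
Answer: 3225727843892372743/1150785798235575786 ≈ 2.8031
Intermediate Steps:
h = -2912731/463649 (h = -2912731*1/463649 = -2912731/463649 ≈ -6.2822)
q(a) = 1/(1194 + 4*a²) (q(a) = 1/(1194 + (2*a)*(2*a)) = 1/(1194 + 4*a²))
(q(-2106) - 2744925)/(-979252 + h) = (1/(2*(597 + 2*(-2106)²)) - 2744925)/(-979252 - 2912731/463649) = (1/(2*(597 + 2*4435236)) - 2744925)/(-454032123279/463649) = (1/(2*(597 + 8870472)) - 2744925)*(-463649/454032123279) = ((½)/8871069 - 2744925)*(-463649/454032123279) = ((½)*(1/8871069) - 2744925)*(-463649/454032123279) = (1/17742138 - 2744925)*(-463649/454032123279) = -48700838149649/17742138*(-463649/454032123279) = 3225727843892372743/1150785798235575786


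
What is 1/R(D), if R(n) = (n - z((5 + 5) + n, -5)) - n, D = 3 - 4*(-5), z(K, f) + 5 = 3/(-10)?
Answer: 10/53 ≈ 0.18868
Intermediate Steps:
z(K, f) = -53/10 (z(K, f) = -5 + 3/(-10) = -5 + 3*(-⅒) = -5 - 3/10 = -53/10)
D = 23 (D = 3 + 20 = 23)
R(n) = 53/10 (R(n) = (n - 1*(-53/10)) - n = (n + 53/10) - n = (53/10 + n) - n = 53/10)
1/R(D) = 1/(53/10) = 10/53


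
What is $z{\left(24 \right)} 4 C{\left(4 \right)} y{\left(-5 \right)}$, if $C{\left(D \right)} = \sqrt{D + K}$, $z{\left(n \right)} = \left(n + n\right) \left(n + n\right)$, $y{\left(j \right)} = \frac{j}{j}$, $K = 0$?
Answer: $18432$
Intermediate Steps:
$y{\left(j \right)} = 1$
$z{\left(n \right)} = 4 n^{2}$ ($z{\left(n \right)} = 2 n 2 n = 4 n^{2}$)
$C{\left(D \right)} = \sqrt{D}$ ($C{\left(D \right)} = \sqrt{D + 0} = \sqrt{D}$)
$z{\left(24 \right)} 4 C{\left(4 \right)} y{\left(-5 \right)} = 4 \cdot 24^{2} \cdot 4 \sqrt{4} \cdot 1 = 4 \cdot 576 \cdot 4 \cdot 2 \cdot 1 = 2304 \cdot 8 \cdot 1 = 2304 \cdot 8 = 18432$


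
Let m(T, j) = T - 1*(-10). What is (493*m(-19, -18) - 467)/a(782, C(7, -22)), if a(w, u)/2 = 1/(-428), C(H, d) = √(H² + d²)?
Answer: 1049456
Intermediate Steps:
m(T, j) = 10 + T (m(T, j) = T + 10 = 10 + T)
a(w, u) = -1/214 (a(w, u) = 2/(-428) = 2*(-1/428) = -1/214)
(493*m(-19, -18) - 467)/a(782, C(7, -22)) = (493*(10 - 19) - 467)/(-1/214) = (493*(-9) - 467)*(-214) = (-4437 - 467)*(-214) = -4904*(-214) = 1049456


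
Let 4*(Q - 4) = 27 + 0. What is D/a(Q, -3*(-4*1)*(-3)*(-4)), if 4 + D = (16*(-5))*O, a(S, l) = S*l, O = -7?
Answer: 139/387 ≈ 0.35917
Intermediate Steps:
Q = 43/4 (Q = 4 + (27 + 0)/4 = 4 + (¼)*27 = 4 + 27/4 = 43/4 ≈ 10.750)
D = 556 (D = -4 + (16*(-5))*(-7) = -4 - 80*(-7) = -4 + 560 = 556)
D/a(Q, -3*(-4*1)*(-3)*(-4)) = 556/((43*(-3*(-4*1)*(-3)*(-4))/4)) = 556/((43*(-(-12)*(-3)*(-4))/4)) = 556/((43*(-3*12*(-4))/4)) = 556/((43*(-36*(-4))/4)) = 556/(((43/4)*144)) = 556/1548 = 556*(1/1548) = 139/387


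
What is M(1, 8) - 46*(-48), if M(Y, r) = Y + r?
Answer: 2217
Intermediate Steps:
M(1, 8) - 46*(-48) = (1 + 8) - 46*(-48) = 9 + 2208 = 2217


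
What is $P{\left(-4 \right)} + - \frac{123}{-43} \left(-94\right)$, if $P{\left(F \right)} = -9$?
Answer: $- \frac{11949}{43} \approx -277.88$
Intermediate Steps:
$P{\left(-4 \right)} + - \frac{123}{-43} \left(-94\right) = -9 + - \frac{123}{-43} \left(-94\right) = -9 + \left(-123\right) \left(- \frac{1}{43}\right) \left(-94\right) = -9 + \frac{123}{43} \left(-94\right) = -9 - \frac{11562}{43} = - \frac{11949}{43}$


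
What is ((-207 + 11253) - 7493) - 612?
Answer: 2941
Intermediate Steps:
((-207 + 11253) - 7493) - 612 = (11046 - 7493) - 612 = 3553 - 612 = 2941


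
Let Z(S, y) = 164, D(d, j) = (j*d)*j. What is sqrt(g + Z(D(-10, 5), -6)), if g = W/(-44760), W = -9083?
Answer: sqrt(82243400370)/22380 ≈ 12.814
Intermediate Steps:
D(d, j) = d*j**2 (D(d, j) = (d*j)*j = d*j**2)
g = 9083/44760 (g = -9083/(-44760) = -9083*(-1/44760) = 9083/44760 ≈ 0.20293)
sqrt(g + Z(D(-10, 5), -6)) = sqrt(9083/44760 + 164) = sqrt(7349723/44760) = sqrt(82243400370)/22380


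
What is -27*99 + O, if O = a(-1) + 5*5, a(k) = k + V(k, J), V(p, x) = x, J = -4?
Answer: -2653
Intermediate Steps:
a(k) = -4 + k (a(k) = k - 4 = -4 + k)
O = 20 (O = (-4 - 1) + 5*5 = -5 + 25 = 20)
-27*99 + O = -27*99 + 20 = -2673 + 20 = -2653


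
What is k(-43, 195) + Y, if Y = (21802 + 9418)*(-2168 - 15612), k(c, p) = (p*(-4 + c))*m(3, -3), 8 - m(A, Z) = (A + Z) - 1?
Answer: -555174085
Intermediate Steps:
m(A, Z) = 9 - A - Z (m(A, Z) = 8 - ((A + Z) - 1) = 8 - (-1 + A + Z) = 8 + (1 - A - Z) = 9 - A - Z)
k(c, p) = 9*p*(-4 + c) (k(c, p) = (p*(-4 + c))*(9 - 1*3 - 1*(-3)) = (p*(-4 + c))*(9 - 3 + 3) = (p*(-4 + c))*9 = 9*p*(-4 + c))
Y = -555091600 (Y = 31220*(-17780) = -555091600)
k(-43, 195) + Y = 9*195*(-4 - 43) - 555091600 = 9*195*(-47) - 555091600 = -82485 - 555091600 = -555174085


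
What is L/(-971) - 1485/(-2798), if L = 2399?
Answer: -5270467/2716858 ≈ -1.9399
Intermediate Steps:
L/(-971) - 1485/(-2798) = 2399/(-971) - 1485/(-2798) = 2399*(-1/971) - 1485*(-1/2798) = -2399/971 + 1485/2798 = -5270467/2716858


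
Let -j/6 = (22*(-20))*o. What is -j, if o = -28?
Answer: 73920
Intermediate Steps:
j = -73920 (j = -6*22*(-20)*(-28) = -(-2640)*(-28) = -6*12320 = -73920)
-j = -1*(-73920) = 73920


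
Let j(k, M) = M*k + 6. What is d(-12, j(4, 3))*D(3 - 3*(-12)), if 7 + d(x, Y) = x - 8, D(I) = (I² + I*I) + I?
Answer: -83187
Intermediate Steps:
D(I) = I + 2*I² (D(I) = (I² + I²) + I = 2*I² + I = I + 2*I²)
j(k, M) = 6 + M*k
d(x, Y) = -15 + x (d(x, Y) = -7 + (x - 8) = -7 + (-8 + x) = -15 + x)
d(-12, j(4, 3))*D(3 - 3*(-12)) = (-15 - 12)*((3 - 3*(-12))*(1 + 2*(3 - 3*(-12)))) = -27*(3 - 1*(-36))*(1 + 2*(3 - 1*(-36))) = -27*(3 + 36)*(1 + 2*(3 + 36)) = -1053*(1 + 2*39) = -1053*(1 + 78) = -1053*79 = -27*3081 = -83187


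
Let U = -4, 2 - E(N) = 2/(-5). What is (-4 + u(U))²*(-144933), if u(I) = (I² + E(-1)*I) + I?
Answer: -9275712/25 ≈ -3.7103e+5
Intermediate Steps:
E(N) = 12/5 (E(N) = 2 - 2/(-5) = 2 - 2*(-1)/5 = 2 - 1*(-⅖) = 2 + ⅖ = 12/5)
u(I) = I² + 17*I/5 (u(I) = (I² + 12*I/5) + I = I² + 17*I/5)
(-4 + u(U))²*(-144933) = (-4 + (⅕)*(-4)*(17 + 5*(-4)))²*(-144933) = (-4 + (⅕)*(-4)*(17 - 20))²*(-144933) = (-4 + (⅕)*(-4)*(-3))²*(-144933) = (-4 + 12/5)²*(-144933) = (-8/5)²*(-144933) = (64/25)*(-144933) = -9275712/25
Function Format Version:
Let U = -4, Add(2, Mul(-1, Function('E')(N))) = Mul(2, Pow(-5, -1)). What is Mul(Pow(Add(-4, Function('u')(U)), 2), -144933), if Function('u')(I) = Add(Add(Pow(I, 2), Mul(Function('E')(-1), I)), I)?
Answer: Rational(-9275712, 25) ≈ -3.7103e+5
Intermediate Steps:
Function('E')(N) = Rational(12, 5) (Function('E')(N) = Add(2, Mul(-1, Mul(2, Pow(-5, -1)))) = Add(2, Mul(-1, Mul(2, Rational(-1, 5)))) = Add(2, Mul(-1, Rational(-2, 5))) = Add(2, Rational(2, 5)) = Rational(12, 5))
Function('u')(I) = Add(Pow(I, 2), Mul(Rational(17, 5), I)) (Function('u')(I) = Add(Add(Pow(I, 2), Mul(Rational(12, 5), I)), I) = Add(Pow(I, 2), Mul(Rational(17, 5), I)))
Mul(Pow(Add(-4, Function('u')(U)), 2), -144933) = Mul(Pow(Add(-4, Mul(Rational(1, 5), -4, Add(17, Mul(5, -4)))), 2), -144933) = Mul(Pow(Add(-4, Mul(Rational(1, 5), -4, Add(17, -20))), 2), -144933) = Mul(Pow(Add(-4, Mul(Rational(1, 5), -4, -3)), 2), -144933) = Mul(Pow(Add(-4, Rational(12, 5)), 2), -144933) = Mul(Pow(Rational(-8, 5), 2), -144933) = Mul(Rational(64, 25), -144933) = Rational(-9275712, 25)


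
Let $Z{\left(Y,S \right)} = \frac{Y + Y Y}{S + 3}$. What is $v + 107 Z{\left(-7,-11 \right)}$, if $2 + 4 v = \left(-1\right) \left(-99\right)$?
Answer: $- \frac{1075}{2} \approx -537.5$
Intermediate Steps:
$v = \frac{97}{4}$ ($v = - \frac{1}{2} + \frac{\left(-1\right) \left(-99\right)}{4} = - \frac{1}{2} + \frac{1}{4} \cdot 99 = - \frac{1}{2} + \frac{99}{4} = \frac{97}{4} \approx 24.25$)
$Z{\left(Y,S \right)} = \frac{Y + Y^{2}}{3 + S}$
$v + 107 Z{\left(-7,-11 \right)} = \frac{97}{4} + 107 \left(- \frac{7 \left(1 - 7\right)}{3 - 11}\right) = \frac{97}{4} + 107 \left(\left(-7\right) \frac{1}{-8} \left(-6\right)\right) = \frac{97}{4} + 107 \left(\left(-7\right) \left(- \frac{1}{8}\right) \left(-6\right)\right) = \frac{97}{4} + 107 \left(- \frac{21}{4}\right) = \frac{97}{4} - \frac{2247}{4} = - \frac{1075}{2}$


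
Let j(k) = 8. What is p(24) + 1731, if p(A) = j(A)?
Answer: 1739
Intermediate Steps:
p(A) = 8
p(24) + 1731 = 8 + 1731 = 1739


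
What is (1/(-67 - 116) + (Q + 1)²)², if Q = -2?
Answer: 33124/33489 ≈ 0.98910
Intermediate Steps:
(1/(-67 - 116) + (Q + 1)²)² = (1/(-67 - 116) + (-2 + 1)²)² = (1/(-183) + (-1)²)² = (-1/183 + 1)² = (182/183)² = 33124/33489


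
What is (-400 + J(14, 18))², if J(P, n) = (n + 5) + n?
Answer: 128881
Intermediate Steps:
J(P, n) = 5 + 2*n (J(P, n) = (5 + n) + n = 5 + 2*n)
(-400 + J(14, 18))² = (-400 + (5 + 2*18))² = (-400 + (5 + 36))² = (-400 + 41)² = (-359)² = 128881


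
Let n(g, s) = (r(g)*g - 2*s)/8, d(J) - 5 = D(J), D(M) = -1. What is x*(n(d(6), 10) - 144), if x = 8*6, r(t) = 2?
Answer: -6984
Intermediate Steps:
d(J) = 4 (d(J) = 5 - 1 = 4)
n(g, s) = -s/4 + g/4 (n(g, s) = (2*g - 2*s)/8 = (-2*s + 2*g)*(1/8) = -s/4 + g/4)
x = 48
x*(n(d(6), 10) - 144) = 48*((-1/4*10 + (1/4)*4) - 144) = 48*((-5/2 + 1) - 144) = 48*(-3/2 - 144) = 48*(-291/2) = -6984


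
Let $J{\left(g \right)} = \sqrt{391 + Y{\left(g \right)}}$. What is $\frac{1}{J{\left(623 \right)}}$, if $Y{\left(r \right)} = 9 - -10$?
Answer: $\frac{\sqrt{410}}{410} \approx 0.049387$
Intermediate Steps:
$Y{\left(r \right)} = 19$ ($Y{\left(r \right)} = 9 + 10 = 19$)
$J{\left(g \right)} = \sqrt{410}$ ($J{\left(g \right)} = \sqrt{391 + 19} = \sqrt{410}$)
$\frac{1}{J{\left(623 \right)}} = \frac{1}{\sqrt{410}} = \frac{\sqrt{410}}{410}$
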